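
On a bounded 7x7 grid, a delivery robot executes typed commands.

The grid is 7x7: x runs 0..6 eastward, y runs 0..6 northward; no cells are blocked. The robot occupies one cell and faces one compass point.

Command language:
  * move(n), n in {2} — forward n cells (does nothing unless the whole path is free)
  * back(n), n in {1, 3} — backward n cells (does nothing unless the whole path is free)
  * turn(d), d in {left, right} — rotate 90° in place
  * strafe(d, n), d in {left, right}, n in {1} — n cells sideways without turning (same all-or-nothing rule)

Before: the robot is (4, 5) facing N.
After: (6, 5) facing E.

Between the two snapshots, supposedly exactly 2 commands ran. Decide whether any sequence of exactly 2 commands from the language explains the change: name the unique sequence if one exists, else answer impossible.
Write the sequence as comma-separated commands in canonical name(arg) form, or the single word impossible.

key: cell and facing (now E) both changed — the 2 commands mix motion and turning
initial: (4, 5) facing N
t=1 turn(right) ⇒ (4, 5) facing E
t=2 move(2) ⇒ (6, 5) facing E
uniquely the one of 49 2-step routes that fits.

turn(right), move(2)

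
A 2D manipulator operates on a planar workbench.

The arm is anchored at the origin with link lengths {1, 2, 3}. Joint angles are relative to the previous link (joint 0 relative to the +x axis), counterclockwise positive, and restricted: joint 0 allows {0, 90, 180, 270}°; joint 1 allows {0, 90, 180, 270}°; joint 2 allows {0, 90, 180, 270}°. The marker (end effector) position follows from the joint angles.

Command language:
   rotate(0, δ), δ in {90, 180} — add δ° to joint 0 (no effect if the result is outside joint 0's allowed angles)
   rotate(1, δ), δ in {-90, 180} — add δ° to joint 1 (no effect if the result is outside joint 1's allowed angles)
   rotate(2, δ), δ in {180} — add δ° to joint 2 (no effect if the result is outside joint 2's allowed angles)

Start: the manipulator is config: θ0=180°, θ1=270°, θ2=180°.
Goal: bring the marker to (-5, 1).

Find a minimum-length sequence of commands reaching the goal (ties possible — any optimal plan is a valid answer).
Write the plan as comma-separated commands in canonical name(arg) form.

from: config: θ0=180°, θ1=270°, θ2=180°
step 1 (rotate(0, 180)): config: θ0=0°, θ1=270°, θ2=180°
step 2 (rotate(0, 90)): config: θ0=90°, θ1=270°, θ2=180°
step 3 (rotate(2, 180)): config: θ0=90°, θ1=270°, θ2=0°
step 4 (rotate(1, 180)): config: θ0=90°, θ1=90°, θ2=0°
no 3-step plan works, so 4 is optimal.

rotate(0, 180), rotate(0, 90), rotate(2, 180), rotate(1, 180)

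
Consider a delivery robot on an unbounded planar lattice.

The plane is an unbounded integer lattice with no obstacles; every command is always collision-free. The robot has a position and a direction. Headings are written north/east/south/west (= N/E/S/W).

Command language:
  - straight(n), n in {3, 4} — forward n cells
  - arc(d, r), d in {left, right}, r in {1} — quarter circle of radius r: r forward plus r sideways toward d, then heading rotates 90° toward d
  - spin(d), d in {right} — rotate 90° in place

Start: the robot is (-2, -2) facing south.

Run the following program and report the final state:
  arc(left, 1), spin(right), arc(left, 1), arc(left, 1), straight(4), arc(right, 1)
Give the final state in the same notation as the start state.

from: (-2, -2) facing south
[1] after arc(left, 1): (-1, -3) facing east
[2] after spin(right): (-1, -3) facing south
[3] after arc(left, 1): (0, -4) facing east
[4] after arc(left, 1): (1, -3) facing north
[5] after straight(4): (1, 1) facing north
[6] after arc(right, 1): (2, 2) facing east

(2, 2) facing east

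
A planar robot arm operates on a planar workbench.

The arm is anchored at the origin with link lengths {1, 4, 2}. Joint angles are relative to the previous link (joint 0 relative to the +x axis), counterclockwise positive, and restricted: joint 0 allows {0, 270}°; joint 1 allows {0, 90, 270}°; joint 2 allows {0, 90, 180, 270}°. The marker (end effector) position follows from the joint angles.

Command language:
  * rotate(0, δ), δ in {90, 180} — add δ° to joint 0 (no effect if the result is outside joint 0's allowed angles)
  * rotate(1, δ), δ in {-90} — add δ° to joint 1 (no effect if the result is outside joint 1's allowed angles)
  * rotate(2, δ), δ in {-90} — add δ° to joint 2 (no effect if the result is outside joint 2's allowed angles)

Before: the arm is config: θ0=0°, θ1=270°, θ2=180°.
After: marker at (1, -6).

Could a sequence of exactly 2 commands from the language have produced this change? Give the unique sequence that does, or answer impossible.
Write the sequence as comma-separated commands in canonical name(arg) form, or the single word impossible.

t0: config: θ0=0°, θ1=270°, θ2=180°
t=1 rotate(2, -90) ⇒ config: θ0=0°, θ1=270°, θ2=90°
t=2 rotate(2, -90) ⇒ config: θ0=0°, θ1=270°, θ2=0°
uniquely the one of 16 2-step routes that fits.

rotate(2, -90), rotate(2, -90)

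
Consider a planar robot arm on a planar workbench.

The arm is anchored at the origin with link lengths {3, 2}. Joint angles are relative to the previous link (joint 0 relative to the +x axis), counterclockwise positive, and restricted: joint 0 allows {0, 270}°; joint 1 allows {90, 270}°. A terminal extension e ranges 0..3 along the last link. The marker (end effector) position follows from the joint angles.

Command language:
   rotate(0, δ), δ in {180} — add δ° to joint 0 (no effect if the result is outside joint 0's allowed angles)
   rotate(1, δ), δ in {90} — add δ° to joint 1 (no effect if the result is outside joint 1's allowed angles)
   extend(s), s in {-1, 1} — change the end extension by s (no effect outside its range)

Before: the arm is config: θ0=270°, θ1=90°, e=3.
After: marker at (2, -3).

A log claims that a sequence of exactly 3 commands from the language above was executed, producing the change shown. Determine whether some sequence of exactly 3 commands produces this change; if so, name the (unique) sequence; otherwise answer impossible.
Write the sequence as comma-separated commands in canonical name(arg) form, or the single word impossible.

extend(-1), extend(-1), extend(-1)

from: config: θ0=270°, θ1=90°, e=3
[1] after extend(-1): config: θ0=270°, θ1=90°, e=2
[2] after extend(-1): config: θ0=270°, θ1=90°, e=1
[3] after extend(-1): config: θ0=270°, θ1=90°, e=0
uniquely the one of 64 3-step routes that fits.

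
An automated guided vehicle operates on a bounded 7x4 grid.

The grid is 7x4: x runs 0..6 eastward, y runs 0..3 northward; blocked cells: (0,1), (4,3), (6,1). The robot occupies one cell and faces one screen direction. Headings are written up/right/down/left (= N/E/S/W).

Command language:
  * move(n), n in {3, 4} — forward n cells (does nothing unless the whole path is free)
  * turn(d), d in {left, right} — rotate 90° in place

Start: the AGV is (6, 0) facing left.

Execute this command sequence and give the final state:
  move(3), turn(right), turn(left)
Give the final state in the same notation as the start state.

t0: (6, 0) facing left
[1] after move(3): (3, 0) facing left
[2] after turn(right): (3, 0) facing up
[3] after turn(left): (3, 0) facing left

(3, 0) facing left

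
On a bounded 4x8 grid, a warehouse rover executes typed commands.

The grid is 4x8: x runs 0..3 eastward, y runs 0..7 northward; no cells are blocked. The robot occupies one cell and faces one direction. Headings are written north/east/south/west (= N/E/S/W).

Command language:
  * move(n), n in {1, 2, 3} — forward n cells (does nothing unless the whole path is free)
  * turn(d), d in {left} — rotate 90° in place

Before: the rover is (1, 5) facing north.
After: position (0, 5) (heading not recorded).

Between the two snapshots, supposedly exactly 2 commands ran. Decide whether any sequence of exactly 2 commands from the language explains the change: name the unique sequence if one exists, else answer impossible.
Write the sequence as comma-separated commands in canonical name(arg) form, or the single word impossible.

turn(left), move(1)

key: order matters: swapping turn(left) and move(1) lands elsewhere
start: (1, 5) facing north
1. turn(left) → (1, 5) facing west
2. move(1) → (0, 5) facing west
uniquely the one of 16 2-step routes that fits.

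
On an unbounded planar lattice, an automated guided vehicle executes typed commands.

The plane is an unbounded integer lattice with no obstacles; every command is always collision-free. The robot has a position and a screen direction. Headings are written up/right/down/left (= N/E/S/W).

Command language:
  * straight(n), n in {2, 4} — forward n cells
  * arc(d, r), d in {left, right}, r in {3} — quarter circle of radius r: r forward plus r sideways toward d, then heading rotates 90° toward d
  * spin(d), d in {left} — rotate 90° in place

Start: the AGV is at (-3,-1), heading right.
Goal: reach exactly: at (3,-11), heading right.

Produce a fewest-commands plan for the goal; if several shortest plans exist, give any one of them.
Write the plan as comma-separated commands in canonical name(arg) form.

from: at (-3,-1), heading right
1. arc(right, 3) → at (0,-4), heading down
2. straight(4) → at (0,-8), heading down
3. arc(left, 3) → at (3,-11), heading right
minimal: 3 command(s), checked below 3.

arc(right, 3), straight(4), arc(left, 3)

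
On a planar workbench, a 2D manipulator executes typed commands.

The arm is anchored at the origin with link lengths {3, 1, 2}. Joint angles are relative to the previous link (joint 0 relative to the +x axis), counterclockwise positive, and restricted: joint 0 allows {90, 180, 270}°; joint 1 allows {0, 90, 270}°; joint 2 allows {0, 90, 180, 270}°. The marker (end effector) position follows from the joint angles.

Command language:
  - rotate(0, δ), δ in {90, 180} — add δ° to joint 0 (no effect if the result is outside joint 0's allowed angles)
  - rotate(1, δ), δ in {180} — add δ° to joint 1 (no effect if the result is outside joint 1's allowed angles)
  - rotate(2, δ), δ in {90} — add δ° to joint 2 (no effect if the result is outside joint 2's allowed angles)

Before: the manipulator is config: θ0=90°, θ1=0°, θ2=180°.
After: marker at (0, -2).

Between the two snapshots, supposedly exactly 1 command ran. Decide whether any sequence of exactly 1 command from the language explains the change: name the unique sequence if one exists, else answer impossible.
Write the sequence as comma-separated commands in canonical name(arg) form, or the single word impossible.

rotate(0, 180)

begin: config: θ0=90°, θ1=0°, θ2=180°
1. rotate(0, 180) → config: θ0=270°, θ1=0°, θ2=180°
all 4 alternatives checked — unique.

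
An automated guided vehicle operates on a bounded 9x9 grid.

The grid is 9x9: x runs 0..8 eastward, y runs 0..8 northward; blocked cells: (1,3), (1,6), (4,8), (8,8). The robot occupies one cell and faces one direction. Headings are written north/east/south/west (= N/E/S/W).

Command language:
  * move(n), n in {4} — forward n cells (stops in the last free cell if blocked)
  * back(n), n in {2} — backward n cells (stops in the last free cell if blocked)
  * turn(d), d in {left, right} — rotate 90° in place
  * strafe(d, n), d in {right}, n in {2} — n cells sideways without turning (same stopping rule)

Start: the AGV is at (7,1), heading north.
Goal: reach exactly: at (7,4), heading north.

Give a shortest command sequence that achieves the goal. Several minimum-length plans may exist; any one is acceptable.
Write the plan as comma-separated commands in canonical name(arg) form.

from: at (7,1), heading north
1. back(2) → at (7,0), heading north
2. move(4) → at (7,4), heading north
shorter routes all fall short; 2 is best.

back(2), move(4)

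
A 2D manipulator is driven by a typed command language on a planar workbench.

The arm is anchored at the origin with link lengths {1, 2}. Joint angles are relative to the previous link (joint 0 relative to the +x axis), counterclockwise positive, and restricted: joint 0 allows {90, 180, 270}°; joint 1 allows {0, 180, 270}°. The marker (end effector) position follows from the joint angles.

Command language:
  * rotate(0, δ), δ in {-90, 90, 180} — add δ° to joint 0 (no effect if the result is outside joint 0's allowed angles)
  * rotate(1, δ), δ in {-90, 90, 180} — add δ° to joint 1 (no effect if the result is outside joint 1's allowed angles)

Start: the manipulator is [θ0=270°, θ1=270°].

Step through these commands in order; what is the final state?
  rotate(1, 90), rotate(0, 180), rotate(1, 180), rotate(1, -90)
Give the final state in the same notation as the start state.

[θ0=90°, θ1=180°]

t0: [θ0=270°, θ1=270°]
[1] after rotate(1, 90): [θ0=270°, θ1=0°]
[2] after rotate(0, 180): [θ0=90°, θ1=0°]
[3] after rotate(1, 180): [θ0=90°, θ1=180°]
[4] after rotate(1, -90): [θ0=90°, θ1=180°]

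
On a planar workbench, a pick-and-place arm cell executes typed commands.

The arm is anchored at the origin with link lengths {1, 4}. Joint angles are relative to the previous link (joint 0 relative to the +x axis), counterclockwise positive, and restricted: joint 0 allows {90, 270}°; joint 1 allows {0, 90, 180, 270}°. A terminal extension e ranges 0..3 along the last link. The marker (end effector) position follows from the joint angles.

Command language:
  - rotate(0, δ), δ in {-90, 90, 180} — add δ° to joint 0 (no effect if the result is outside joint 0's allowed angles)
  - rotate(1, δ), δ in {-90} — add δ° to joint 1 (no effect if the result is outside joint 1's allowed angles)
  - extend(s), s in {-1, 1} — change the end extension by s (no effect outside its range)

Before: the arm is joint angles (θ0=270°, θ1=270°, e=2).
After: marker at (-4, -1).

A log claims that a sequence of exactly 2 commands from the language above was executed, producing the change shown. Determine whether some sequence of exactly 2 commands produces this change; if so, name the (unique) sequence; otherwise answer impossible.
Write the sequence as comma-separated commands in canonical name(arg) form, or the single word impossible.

begin: joint angles (θ0=270°, θ1=270°, e=2)
1. extend(-1) → joint angles (θ0=270°, θ1=270°, e=1)
2. extend(-1) → joint angles (θ0=270°, θ1=270°, e=0)
all 36 alternatives checked — unique.

extend(-1), extend(-1)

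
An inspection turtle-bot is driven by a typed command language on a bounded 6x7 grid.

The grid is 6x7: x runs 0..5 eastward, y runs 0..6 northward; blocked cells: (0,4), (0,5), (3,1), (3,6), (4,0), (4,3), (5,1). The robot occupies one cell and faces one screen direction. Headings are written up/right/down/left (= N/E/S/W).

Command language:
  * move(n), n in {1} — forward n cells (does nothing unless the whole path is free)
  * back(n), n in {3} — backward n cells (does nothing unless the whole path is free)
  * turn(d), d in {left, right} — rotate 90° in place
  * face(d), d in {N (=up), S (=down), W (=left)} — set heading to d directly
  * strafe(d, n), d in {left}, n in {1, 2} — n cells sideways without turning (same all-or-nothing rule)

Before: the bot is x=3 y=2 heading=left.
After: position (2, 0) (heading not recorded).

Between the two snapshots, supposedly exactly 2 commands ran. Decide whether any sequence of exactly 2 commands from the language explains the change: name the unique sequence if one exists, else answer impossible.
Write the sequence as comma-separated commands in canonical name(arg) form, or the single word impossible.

move(1), strafe(left, 2)

key: order matters: swapping move(1) and strafe(left, 2) lands elsewhere
t0: x=3 y=2 heading=left
1. move(1) → x=2 y=2 heading=left
2. strafe(left, 2) → x=2 y=0 heading=left
uniquely the one of 81 2-step routes that fits.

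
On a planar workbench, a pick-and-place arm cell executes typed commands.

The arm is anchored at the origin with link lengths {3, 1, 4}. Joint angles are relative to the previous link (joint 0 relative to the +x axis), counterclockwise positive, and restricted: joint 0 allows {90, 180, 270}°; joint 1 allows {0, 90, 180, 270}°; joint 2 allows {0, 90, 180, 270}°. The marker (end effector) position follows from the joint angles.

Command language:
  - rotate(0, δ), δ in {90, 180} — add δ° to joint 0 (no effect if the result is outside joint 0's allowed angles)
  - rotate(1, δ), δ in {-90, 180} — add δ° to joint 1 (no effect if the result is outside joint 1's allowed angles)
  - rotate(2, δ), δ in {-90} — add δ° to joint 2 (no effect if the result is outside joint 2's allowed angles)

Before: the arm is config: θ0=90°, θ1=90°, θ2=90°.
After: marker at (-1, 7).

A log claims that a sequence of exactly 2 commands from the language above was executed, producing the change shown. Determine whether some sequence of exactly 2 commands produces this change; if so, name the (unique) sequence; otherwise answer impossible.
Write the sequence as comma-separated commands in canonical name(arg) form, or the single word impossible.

initial: config: θ0=90°, θ1=90°, θ2=90°
t=1 rotate(2, -90) ⇒ config: θ0=90°, θ1=90°, θ2=0°
t=2 rotate(2, -90) ⇒ config: θ0=90°, θ1=90°, θ2=270°
all 25 alternatives checked — unique.

rotate(2, -90), rotate(2, -90)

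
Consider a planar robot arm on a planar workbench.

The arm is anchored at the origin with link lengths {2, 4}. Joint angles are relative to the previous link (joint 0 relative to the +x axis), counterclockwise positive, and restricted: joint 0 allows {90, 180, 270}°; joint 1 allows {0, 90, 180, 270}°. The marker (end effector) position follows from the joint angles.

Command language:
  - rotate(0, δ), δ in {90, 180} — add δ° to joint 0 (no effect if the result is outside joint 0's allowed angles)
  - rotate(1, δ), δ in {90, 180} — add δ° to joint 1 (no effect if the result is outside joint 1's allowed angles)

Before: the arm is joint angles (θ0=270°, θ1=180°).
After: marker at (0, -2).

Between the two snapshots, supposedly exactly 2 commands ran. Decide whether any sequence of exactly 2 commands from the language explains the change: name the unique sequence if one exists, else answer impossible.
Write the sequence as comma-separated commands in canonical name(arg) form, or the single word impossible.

rotate(0, 90), rotate(0, 180)

key: order matters: swapping rotate(0, 90) and rotate(0, 180) lands elsewhere
initial: joint angles (θ0=270°, θ1=180°)
step 1 (rotate(0, 90)): joint angles (θ0=270°, θ1=180°)
step 2 (rotate(0, 180)): joint angles (θ0=90°, θ1=180°)
all 16 alternatives checked — unique.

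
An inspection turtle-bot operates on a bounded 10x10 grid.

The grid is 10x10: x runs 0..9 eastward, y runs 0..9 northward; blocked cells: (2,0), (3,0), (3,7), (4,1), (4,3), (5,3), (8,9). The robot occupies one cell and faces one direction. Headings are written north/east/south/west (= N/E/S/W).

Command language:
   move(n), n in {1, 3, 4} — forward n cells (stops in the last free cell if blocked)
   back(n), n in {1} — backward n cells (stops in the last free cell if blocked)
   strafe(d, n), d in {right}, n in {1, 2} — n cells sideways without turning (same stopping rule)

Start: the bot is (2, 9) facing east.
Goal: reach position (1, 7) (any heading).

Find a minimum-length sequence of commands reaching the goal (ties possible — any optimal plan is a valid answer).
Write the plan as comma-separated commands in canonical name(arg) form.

from: (2, 9) facing east
t=1 strafe(right, 2) ⇒ (2, 7) facing east
t=2 back(1) ⇒ (1, 7) facing east
no 1-step plan works, so 2 is optimal.

strafe(right, 2), back(1)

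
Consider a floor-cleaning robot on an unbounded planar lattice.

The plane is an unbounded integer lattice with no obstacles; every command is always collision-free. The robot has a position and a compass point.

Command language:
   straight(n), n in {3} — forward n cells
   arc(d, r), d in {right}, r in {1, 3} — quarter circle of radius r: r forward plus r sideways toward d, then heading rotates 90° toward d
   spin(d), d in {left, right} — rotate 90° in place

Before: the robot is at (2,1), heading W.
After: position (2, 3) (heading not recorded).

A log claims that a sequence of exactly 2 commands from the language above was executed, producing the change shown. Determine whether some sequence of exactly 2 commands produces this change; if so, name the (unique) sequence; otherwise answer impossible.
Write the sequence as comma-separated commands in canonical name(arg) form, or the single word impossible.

begin: at (2,1), heading W
[1] after arc(right, 1): at (1,2), heading N
[2] after arc(right, 1): at (2,3), heading E
no other 2-command option fits: unique.

arc(right, 1), arc(right, 1)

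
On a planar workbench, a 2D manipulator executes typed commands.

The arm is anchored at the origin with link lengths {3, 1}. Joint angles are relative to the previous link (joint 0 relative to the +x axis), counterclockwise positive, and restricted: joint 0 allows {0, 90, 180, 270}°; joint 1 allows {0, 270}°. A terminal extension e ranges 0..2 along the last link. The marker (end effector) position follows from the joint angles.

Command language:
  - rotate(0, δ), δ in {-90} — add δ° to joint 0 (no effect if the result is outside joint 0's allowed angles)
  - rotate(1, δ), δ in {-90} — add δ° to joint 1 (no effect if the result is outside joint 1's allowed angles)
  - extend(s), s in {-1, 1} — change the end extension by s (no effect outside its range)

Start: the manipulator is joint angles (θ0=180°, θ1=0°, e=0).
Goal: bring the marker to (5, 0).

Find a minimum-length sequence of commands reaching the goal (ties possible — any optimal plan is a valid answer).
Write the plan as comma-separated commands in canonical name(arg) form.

initial: joint angles (θ0=180°, θ1=0°, e=0)
t=1 extend(1) ⇒ joint angles (θ0=180°, θ1=0°, e=1)
t=2 rotate(0, -90) ⇒ joint angles (θ0=90°, θ1=0°, e=1)
t=3 rotate(0, -90) ⇒ joint angles (θ0=0°, θ1=0°, e=1)
shorter routes all fall short; 3 is best.

extend(1), rotate(0, -90), rotate(0, -90)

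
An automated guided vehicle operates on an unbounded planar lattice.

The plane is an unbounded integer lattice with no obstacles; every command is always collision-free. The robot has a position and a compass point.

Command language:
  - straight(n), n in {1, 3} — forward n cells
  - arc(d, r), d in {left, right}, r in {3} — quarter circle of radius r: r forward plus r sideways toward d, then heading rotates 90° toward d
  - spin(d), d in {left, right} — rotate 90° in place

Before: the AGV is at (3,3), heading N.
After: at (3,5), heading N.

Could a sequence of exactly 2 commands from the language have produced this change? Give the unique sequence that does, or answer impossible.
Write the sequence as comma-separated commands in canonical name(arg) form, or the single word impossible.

key: heading stays N — no command in the sequence turns
start: at (3,3), heading N
[1] after straight(1): at (3,4), heading N
[2] after straight(1): at (3,5), heading N
all 36 alternatives checked — unique.

straight(1), straight(1)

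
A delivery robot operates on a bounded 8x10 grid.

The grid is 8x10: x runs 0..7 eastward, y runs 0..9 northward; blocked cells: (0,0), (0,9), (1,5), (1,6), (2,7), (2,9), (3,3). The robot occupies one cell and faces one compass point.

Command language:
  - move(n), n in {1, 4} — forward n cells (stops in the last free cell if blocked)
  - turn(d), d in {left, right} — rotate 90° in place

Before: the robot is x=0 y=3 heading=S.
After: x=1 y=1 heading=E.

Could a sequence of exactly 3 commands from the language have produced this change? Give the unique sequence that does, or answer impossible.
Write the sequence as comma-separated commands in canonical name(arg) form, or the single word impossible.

key: order matters: swapping move(4) and move(1) lands elsewhere
from: x=0 y=3 heading=S
step 1 (move(4)): x=0 y=1 heading=S
step 2 (turn(left)): x=0 y=1 heading=E
step 3 (move(1)): x=1 y=1 heading=E
no rival 3-sequence matches.

move(4), turn(left), move(1)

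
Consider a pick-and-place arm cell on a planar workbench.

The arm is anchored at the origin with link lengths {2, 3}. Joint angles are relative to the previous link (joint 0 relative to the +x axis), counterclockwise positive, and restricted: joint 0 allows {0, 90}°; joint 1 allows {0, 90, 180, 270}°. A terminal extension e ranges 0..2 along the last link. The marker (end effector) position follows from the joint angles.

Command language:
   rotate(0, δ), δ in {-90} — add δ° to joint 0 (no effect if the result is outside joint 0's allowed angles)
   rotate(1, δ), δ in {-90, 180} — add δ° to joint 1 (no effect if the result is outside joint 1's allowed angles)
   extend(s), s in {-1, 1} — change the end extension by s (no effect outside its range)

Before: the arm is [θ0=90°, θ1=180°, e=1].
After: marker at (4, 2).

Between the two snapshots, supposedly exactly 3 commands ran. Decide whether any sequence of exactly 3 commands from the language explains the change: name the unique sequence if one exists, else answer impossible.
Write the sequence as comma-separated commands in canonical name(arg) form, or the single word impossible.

rotate(1, -90), rotate(1, -90), rotate(1, -90)

start: [θ0=90°, θ1=180°, e=1]
step 1 (rotate(1, -90)): [θ0=90°, θ1=90°, e=1]
step 2 (rotate(1, -90)): [θ0=90°, θ1=0°, e=1]
step 3 (rotate(1, -90)): [θ0=90°, θ1=270°, e=1]
all 125 alternatives checked — unique.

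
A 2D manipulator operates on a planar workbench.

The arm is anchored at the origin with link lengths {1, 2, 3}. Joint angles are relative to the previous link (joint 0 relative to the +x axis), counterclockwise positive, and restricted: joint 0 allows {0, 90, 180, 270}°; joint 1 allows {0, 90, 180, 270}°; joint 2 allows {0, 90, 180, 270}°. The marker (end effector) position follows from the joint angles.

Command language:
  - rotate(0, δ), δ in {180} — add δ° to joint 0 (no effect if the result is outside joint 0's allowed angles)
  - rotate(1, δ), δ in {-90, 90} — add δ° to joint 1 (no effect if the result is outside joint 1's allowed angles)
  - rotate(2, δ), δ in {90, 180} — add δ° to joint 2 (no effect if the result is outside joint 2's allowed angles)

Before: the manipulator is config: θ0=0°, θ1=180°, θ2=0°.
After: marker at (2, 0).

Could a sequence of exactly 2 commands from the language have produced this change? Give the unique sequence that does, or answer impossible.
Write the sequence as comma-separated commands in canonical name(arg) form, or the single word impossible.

begin: config: θ0=0°, θ1=180°, θ2=0°
1. rotate(2, 90) → config: θ0=0°, θ1=180°, θ2=90°
2. rotate(2, 90) → config: θ0=0°, θ1=180°, θ2=180°
no rival 2-sequence matches.

rotate(2, 90), rotate(2, 90)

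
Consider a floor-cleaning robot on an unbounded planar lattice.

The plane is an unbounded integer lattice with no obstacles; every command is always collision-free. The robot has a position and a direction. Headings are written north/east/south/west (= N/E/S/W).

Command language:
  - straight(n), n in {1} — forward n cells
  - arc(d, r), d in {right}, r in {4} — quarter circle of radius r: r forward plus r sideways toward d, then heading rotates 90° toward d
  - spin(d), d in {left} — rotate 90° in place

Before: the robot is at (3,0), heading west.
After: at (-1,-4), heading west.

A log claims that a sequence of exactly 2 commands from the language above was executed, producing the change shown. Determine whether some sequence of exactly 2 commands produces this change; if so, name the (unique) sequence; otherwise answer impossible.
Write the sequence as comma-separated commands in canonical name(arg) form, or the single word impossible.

key: running arc(right, 4) before spin(left) would end elsewhere — order is forced
start: at (3,0), heading west
step 1 (spin(left)): at (3,0), heading south
step 2 (arc(right, 4)): at (-1,-4), heading west
all 9 alternatives checked — unique.

spin(left), arc(right, 4)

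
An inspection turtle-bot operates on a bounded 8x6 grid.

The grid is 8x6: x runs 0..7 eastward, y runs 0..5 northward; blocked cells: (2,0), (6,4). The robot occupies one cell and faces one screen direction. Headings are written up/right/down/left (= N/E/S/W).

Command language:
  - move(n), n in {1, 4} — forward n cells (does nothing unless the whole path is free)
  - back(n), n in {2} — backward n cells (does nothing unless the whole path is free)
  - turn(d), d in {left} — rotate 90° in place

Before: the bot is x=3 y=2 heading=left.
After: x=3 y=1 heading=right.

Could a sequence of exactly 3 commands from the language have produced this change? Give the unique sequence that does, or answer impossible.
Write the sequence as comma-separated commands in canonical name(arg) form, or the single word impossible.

turn(left), move(1), turn(left)

key: position moved to (3,1) AND the heading swung to E — translation plus rotation needed
start: x=3 y=2 heading=left
1. turn(left) → x=3 y=2 heading=down
2. move(1) → x=3 y=1 heading=down
3. turn(left) → x=3 y=1 heading=right
no rival 3-sequence matches.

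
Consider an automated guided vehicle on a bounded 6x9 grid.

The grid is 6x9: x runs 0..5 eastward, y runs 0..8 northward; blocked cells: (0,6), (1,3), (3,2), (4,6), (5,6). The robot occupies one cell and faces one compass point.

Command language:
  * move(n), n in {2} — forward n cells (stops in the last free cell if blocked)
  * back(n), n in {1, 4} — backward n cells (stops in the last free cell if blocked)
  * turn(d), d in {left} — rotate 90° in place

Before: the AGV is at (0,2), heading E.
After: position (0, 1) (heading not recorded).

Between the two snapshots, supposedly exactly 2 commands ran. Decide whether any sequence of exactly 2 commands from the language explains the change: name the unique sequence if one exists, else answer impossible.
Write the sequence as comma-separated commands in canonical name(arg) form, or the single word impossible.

turn(left), back(1)

key: order matters: swapping turn(left) and back(1) lands elsewhere
from: at (0,2), heading E
t=1 turn(left) ⇒ at (0,2), heading N
t=2 back(1) ⇒ at (0,1), heading N
all 16 alternatives checked — unique.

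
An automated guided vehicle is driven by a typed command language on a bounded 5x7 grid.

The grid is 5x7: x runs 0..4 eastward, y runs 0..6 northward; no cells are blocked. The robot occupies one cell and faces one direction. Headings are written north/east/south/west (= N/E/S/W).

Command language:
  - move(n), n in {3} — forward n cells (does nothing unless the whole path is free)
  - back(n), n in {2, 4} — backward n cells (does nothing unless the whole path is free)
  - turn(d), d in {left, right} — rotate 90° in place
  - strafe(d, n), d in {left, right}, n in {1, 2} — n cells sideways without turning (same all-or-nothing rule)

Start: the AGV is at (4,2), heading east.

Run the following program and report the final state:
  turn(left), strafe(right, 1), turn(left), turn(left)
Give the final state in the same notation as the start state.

at (4,2), heading south

from: at (4,2), heading east
[1] after turn(left): at (4,2), heading north
[2] after strafe(right, 1): at (4,2), heading north
[3] after turn(left): at (4,2), heading west
[4] after turn(left): at (4,2), heading south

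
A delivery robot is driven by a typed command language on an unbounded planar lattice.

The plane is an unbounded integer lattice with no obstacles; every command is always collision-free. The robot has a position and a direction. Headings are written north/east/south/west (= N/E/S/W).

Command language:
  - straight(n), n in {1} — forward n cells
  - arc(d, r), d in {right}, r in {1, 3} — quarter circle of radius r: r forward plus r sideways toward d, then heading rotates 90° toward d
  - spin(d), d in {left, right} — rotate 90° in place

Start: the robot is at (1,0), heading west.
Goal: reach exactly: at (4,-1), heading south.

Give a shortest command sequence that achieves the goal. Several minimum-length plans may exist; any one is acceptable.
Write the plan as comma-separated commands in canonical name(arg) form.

arc(right, 1), arc(right, 1), arc(right, 3)

t0: at (1,0), heading west
1. arc(right, 1) → at (0,1), heading north
2. arc(right, 1) → at (1,2), heading east
3. arc(right, 3) → at (4,-1), heading south
minimal: 3 command(s), checked below 3.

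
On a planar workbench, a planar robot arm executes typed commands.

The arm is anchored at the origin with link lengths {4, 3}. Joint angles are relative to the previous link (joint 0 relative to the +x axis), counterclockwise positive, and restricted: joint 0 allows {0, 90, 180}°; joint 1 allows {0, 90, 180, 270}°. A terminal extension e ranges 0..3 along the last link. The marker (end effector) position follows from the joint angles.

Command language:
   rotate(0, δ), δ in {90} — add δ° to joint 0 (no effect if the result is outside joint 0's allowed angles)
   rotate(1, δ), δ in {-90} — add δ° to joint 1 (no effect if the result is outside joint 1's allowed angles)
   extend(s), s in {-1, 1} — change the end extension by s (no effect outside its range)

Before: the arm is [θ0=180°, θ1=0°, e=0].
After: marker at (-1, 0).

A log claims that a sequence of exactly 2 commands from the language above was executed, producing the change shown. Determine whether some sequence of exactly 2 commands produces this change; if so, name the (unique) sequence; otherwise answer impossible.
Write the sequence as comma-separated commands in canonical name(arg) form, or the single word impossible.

rotate(1, -90), rotate(1, -90)

t0: [θ0=180°, θ1=0°, e=0]
step 1 (rotate(1, -90)): [θ0=180°, θ1=270°, e=0]
step 2 (rotate(1, -90)): [θ0=180°, θ1=180°, e=0]
uniquely the one of 16 2-step routes that fits.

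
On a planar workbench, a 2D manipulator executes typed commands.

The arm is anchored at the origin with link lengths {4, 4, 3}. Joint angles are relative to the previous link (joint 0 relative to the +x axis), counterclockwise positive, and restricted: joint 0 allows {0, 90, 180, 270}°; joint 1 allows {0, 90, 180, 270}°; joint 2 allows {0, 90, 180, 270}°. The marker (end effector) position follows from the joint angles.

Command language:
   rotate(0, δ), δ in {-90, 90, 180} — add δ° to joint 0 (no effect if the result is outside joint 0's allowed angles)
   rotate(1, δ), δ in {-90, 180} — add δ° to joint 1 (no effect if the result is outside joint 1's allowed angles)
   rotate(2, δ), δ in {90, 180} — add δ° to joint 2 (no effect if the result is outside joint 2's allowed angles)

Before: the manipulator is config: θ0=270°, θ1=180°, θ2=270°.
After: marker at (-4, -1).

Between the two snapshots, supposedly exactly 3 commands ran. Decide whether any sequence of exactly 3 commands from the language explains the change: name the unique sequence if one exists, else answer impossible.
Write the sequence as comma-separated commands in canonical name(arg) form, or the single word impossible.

from: config: θ0=270°, θ1=180°, θ2=270°
1. rotate(1, -90) → config: θ0=270°, θ1=90°, θ2=270°
2. rotate(1, -90) → config: θ0=270°, θ1=0°, θ2=270°
3. rotate(1, -90) → config: θ0=270°, θ1=270°, θ2=270°
no rival 3-sequence matches.

rotate(1, -90), rotate(1, -90), rotate(1, -90)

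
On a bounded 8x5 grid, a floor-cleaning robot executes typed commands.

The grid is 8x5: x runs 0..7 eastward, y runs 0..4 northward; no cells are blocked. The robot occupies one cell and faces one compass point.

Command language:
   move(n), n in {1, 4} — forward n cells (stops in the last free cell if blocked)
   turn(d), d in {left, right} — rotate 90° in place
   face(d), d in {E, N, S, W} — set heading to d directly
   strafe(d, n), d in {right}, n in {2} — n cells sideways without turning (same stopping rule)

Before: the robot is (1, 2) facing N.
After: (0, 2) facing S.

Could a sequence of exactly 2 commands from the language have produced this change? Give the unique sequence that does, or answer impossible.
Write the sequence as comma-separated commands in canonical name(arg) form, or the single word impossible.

key: running strafe(right, 2) before face(S) would end elsewhere — order is forced
initial: (1, 2) facing N
[1] after face(S): (1, 2) facing S
[2] after strafe(right, 2): (0, 2) facing S
no other 2-command option fits: unique.

face(S), strafe(right, 2)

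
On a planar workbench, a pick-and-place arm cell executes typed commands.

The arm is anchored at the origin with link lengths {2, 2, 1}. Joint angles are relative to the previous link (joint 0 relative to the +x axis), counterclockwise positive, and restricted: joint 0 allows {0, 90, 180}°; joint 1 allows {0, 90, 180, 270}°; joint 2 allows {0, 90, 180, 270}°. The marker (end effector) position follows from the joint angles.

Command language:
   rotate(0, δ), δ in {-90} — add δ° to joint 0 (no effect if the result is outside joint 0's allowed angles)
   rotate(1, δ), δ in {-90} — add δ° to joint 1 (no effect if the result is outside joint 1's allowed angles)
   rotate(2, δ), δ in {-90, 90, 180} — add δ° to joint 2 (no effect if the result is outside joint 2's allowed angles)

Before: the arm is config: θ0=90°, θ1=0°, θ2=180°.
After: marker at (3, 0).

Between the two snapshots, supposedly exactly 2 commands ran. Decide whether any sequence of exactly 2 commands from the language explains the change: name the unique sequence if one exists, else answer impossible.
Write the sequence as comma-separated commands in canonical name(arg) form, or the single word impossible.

start: config: θ0=90°, θ1=0°, θ2=180°
t=1 rotate(0, -90) ⇒ config: θ0=0°, θ1=0°, θ2=180°
t=2 rotate(0, -90) ⇒ config: θ0=0°, θ1=0°, θ2=180°
no rival 2-sequence matches.

rotate(0, -90), rotate(0, -90)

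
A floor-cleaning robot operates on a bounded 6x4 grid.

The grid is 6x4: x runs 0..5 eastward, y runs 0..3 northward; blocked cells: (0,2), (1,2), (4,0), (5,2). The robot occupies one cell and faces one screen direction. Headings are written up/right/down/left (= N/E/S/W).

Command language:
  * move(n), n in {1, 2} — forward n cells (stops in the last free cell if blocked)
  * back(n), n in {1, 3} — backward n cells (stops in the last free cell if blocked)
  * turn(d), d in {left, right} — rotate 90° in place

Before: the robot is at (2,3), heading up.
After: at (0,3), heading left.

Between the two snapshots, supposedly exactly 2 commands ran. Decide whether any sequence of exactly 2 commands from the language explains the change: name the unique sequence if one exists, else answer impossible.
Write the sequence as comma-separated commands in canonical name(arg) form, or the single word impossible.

key: cell and facing (now W) both changed — the 2 commands mix motion and turning
from: at (2,3), heading up
[1] after turn(left): at (2,3), heading left
[2] after move(2): at (0,3), heading left
all 36 alternatives checked — unique.

turn(left), move(2)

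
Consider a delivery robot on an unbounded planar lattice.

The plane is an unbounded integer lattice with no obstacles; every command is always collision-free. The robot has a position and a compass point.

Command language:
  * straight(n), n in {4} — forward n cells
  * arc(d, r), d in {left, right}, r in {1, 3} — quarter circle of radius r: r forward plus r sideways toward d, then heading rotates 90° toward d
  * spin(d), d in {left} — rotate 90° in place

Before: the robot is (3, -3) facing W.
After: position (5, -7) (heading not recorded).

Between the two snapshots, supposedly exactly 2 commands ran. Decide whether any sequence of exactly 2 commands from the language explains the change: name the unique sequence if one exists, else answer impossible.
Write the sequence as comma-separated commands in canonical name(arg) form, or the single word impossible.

arc(left, 1), arc(left, 3)

key: order matters: swapping arc(left, 1) and arc(left, 3) lands elsewhere
from: (3, -3) facing W
t=1 arc(left, 1) ⇒ (2, -4) facing S
t=2 arc(left, 3) ⇒ (5, -7) facing E
uniquely the one of 36 2-step routes that fits.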